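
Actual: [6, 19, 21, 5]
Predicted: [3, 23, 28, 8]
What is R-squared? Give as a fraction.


Mean(y) = 51/4. SS_res = 83. SS_tot = 851/4. R^2 = 1 - 83/(851/4) = 519/851.

519/851


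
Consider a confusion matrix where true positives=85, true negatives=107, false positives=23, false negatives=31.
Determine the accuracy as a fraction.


Accuracy = (TP + TN) / (TP + TN + FP + FN) = (85 + 107) / 246 = 32/41.

32/41


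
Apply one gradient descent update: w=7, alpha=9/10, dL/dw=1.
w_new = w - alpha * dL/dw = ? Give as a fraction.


w_new = 7 - 9/10 * 1 = 7 - 9/10 = 61/10.

61/10


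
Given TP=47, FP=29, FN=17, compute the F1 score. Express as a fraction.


Precision = 47/76 = 47/76. Recall = 47/64 = 47/64. F1 = 2*P*R/(P+R) = 47/70.

47/70


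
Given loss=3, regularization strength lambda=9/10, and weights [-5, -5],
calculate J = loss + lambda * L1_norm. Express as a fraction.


L1 norm = sum(|w|) = 10. J = 3 + 9/10 * 10 = 12.

12


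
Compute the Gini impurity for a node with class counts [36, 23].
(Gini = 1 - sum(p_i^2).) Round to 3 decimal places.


Total = 59. Proportions: 36/59, 23/59. sum(p_i^2) = 0.5243. Gini = 1 - 0.5243 = 0.4757, which rounds to 0.476.

0.476


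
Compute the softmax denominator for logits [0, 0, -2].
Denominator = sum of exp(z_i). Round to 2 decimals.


Denom = e^0=1.0000 + e^0=1.0000 + e^-2=0.1353. Sum = 2.1353, which rounds to 2.14.

2.14


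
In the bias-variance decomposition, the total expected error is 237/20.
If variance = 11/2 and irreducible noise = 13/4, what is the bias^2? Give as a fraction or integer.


Total error = bias^2 + variance + irreducible noise. So bias^2 = 237/20 - 11/2 - 13/4 = 31/10.

31/10


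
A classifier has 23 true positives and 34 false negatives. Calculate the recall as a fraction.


Recall = TP / (TP + FN) = 23 / 57 = 23/57.

23/57


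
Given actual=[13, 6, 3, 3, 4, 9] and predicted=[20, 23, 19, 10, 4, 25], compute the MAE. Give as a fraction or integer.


MAE = (1/6) * (|13-20|=7 + |6-23|=17 + |3-19|=16 + |3-10|=7 + |4-4|=0 + |9-25|=16). Sum = 63. MAE = 21/2.

21/2


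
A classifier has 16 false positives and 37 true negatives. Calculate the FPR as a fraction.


FPR = FP / (FP + TN) = 16 / 53 = 16/53.

16/53


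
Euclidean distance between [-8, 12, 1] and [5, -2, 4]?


d = sqrt(sum of squared differences). (-8-5)^2=169, (12--2)^2=196, (1-4)^2=9. Sum = 374.

sqrt(374)


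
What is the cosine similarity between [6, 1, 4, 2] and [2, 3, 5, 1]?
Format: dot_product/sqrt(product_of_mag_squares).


dot = 37. |a|^2 = 57, |b|^2 = 39. cos = 37/sqrt(2223).

37/sqrt(2223)


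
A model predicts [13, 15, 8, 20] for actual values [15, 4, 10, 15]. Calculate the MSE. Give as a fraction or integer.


MSE = (1/4) * ((15-13)^2=4 + (4-15)^2=121 + (10-8)^2=4 + (15-20)^2=25). Sum = 154. MSE = 77/2.

77/2


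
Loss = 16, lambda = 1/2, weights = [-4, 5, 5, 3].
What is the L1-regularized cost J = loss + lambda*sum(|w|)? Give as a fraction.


L1 norm = sum(|w|) = 17. J = 16 + 1/2 * 17 = 49/2.

49/2


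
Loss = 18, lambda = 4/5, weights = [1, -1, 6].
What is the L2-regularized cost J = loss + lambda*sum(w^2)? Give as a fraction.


L2 sq norm = sum(w^2) = 38. J = 18 + 4/5 * 38 = 242/5.

242/5


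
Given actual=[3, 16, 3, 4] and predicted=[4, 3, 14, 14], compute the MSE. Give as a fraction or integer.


MSE = (1/4) * ((3-4)^2=1 + (16-3)^2=169 + (3-14)^2=121 + (4-14)^2=100). Sum = 391. MSE = 391/4.

391/4


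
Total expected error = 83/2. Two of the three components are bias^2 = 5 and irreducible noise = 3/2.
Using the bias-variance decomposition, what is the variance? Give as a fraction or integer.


Total error = bias^2 + variance + irreducible noise. So variance = 83/2 - 5 - 3/2 = 35.

35


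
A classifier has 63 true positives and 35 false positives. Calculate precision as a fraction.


Precision = TP / (TP + FP) = 63 / 98 = 9/14.

9/14


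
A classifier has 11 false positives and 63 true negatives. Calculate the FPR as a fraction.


FPR = FP / (FP + TN) = 11 / 74 = 11/74.

11/74


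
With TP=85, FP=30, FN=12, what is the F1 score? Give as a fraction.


Precision = 85/115 = 17/23. Recall = 85/97 = 85/97. F1 = 2*P*R/(P+R) = 85/106.

85/106


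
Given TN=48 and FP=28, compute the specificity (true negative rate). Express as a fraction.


Specificity = TN / (TN + FP) = 48 / 76 = 12/19.

12/19


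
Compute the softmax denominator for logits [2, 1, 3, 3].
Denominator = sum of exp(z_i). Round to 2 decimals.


Denom = e^2=7.3891 + e^1=2.7183 + e^3=20.0855 + e^3=20.0855. Sum = 50.2784, which rounds to 50.28.

50.28


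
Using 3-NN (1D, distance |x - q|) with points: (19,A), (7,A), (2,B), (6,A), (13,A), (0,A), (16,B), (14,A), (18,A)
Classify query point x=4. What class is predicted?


Distances: |19-4|=15, |7-4|=3, |2-4|=2, |6-4|=2, |13-4|=9, |0-4|=4, |16-4|=12, |14-4|=10, |18-4|=14. 3 nearest: (6,A), (2,B), (7,A). Counts: {'A': 2, 'B': 1}. Majority class: A.

A


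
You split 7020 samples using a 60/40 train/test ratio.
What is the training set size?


Test set = 7020 * 40% = 2808. Training set = 7020 - 2808 = 4212.

4212


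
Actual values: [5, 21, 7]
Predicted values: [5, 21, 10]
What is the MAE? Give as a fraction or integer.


MAE = (1/3) * (|5-5|=0 + |21-21|=0 + |7-10|=3). Sum = 3. MAE = 1.

1


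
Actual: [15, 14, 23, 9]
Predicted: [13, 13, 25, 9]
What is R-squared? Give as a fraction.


Mean(y) = 61/4. SS_res = 9. SS_tot = 403/4. R^2 = 1 - 9/(403/4) = 367/403.

367/403


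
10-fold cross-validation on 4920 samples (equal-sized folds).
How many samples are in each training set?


Each validation fold has 4920/10 = 492 samples. Training set = 4920 - 492 = 4428.

4428


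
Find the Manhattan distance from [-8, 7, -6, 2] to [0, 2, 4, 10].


d = sum of absolute differences: |-8-0|=8 + |7-2|=5 + |-6-4|=10 + |2-10|=8 = 31.

31


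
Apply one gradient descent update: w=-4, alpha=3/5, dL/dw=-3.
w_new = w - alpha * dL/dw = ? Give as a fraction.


w_new = -4 - 3/5 * -3 = -4 - -9/5 = -11/5.

-11/5


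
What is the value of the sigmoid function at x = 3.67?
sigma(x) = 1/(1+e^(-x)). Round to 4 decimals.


sigma(3.67) = 1/(1+e^(-3.67)) = 1/(1+0.025476) = 1/1.025476 = 0.9752.

0.9752


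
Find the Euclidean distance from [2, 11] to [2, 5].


d = sqrt(sum of squared differences). (2-2)^2=0, (11-5)^2=36. Sum = 36.

6


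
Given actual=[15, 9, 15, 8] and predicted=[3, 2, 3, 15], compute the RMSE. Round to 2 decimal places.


MSE = 96.5000. RMSE = sqrt(96.5000) = 9.82.

9.82


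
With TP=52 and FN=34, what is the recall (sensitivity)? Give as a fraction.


Recall = TP / (TP + FN) = 52 / 86 = 26/43.

26/43


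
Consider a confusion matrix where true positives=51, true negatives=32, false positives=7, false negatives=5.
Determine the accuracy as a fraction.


Accuracy = (TP + TN) / (TP + TN + FP + FN) = (51 + 32) / 95 = 83/95.

83/95


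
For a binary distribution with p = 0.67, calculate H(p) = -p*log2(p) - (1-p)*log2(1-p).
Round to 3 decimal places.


H = -0.67*log2(0.67) - 0.33*log2(0.33) = 0.915.

0.915


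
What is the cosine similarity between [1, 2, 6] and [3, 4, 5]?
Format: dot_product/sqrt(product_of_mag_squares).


dot = 41. |a|^2 = 41, |b|^2 = 50. cos = 41/sqrt(2050).

41/sqrt(2050)


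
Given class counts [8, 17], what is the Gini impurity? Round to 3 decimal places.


Total = 25. Proportions: 8/25, 17/25. sum(p_i^2) = 0.5648. Gini = 1 - 0.5648 = 0.4352, which rounds to 0.435.

0.435


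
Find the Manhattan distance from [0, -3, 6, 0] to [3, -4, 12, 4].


d = sum of absolute differences: |0-3|=3 + |-3--4|=1 + |6-12|=6 + |0-4|=4 = 14.

14


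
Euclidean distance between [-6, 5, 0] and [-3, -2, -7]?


d = sqrt(sum of squared differences). (-6--3)^2=9, (5--2)^2=49, (0--7)^2=49. Sum = 107.

sqrt(107)


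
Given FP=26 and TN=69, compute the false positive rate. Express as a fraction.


FPR = FP / (FP + TN) = 26 / 95 = 26/95.

26/95


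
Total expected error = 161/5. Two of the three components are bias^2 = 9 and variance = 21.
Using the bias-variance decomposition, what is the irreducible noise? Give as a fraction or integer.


Total error = bias^2 + variance + irreducible noise. So irreducible noise = 161/5 - 9 - 21 = 11/5.

11/5


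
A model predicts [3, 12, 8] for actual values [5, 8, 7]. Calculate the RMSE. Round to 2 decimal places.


MSE = 7.0000. RMSE = sqrt(7.0000) = 2.65.

2.65


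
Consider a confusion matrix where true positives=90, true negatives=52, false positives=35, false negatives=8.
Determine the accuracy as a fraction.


Accuracy = (TP + TN) / (TP + TN + FP + FN) = (90 + 52) / 185 = 142/185.

142/185


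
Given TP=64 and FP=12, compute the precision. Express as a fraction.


Precision = TP / (TP + FP) = 64 / 76 = 16/19.

16/19


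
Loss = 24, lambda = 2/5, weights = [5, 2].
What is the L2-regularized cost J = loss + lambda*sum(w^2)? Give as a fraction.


L2 sq norm = sum(w^2) = 29. J = 24 + 2/5 * 29 = 178/5.

178/5


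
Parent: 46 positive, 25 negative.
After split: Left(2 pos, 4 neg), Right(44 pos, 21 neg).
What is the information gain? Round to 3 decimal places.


H(parent) = 0.9359. H(left) = 0.9183, H(right) = 0.9077. Weighted = (6/71)*0.9183 + (65/71)*0.9077 = 0.9086. IG = 0.9359 - 0.9086 = 0.0273, which rounds to 0.027.

0.027


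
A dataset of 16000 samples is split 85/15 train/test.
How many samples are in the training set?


Test set = 16000 * 15% = 2400. Training set = 16000 - 2400 = 13600.

13600


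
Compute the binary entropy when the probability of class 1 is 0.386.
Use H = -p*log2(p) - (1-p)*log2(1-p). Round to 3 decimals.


H = -0.386*log2(0.386) - 0.614*log2(0.614) = 0.962.

0.962


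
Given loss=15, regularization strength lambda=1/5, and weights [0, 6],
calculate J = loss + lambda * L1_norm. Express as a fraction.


L1 norm = sum(|w|) = 6. J = 15 + 1/5 * 6 = 81/5.

81/5


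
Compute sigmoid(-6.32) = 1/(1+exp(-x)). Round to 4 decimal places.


sigma(-6.32) = 1/(1+e^(6.32)) = 1/(1+555.572992) = 1/556.572992 = 0.0018.

0.0018


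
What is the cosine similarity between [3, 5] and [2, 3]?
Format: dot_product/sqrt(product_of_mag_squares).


dot = 21. |a|^2 = 34, |b|^2 = 13. cos = 21/sqrt(442).

21/sqrt(442)


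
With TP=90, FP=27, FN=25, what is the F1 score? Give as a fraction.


Precision = 90/117 = 10/13. Recall = 90/115 = 18/23. F1 = 2*P*R/(P+R) = 45/58.

45/58


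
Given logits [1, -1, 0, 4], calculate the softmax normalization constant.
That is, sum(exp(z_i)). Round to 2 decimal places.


Denom = e^1=2.7183 + e^-1=0.3679 + e^0=1.0000 + e^4=54.5982. Sum = 58.6844, which rounds to 58.68.

58.68


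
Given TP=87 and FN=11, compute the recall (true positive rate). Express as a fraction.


Recall = TP / (TP + FN) = 87 / 98 = 87/98.

87/98


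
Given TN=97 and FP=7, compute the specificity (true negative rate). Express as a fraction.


Specificity = TN / (TN + FP) = 97 / 104 = 97/104.

97/104


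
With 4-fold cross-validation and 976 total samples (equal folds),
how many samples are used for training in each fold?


Each validation fold has 976/4 = 244 samples. Training set = 976 - 244 = 732.

732


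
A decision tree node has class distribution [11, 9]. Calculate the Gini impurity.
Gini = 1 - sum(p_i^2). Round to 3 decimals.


Total = 20. Proportions: 11/20, 9/20. sum(p_i^2) = 0.5050. Gini = 1 - 0.5050 = 0.4950, which rounds to 0.495.

0.495


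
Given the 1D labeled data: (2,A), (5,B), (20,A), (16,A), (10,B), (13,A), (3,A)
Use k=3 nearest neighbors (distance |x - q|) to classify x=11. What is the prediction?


Distances: |2-11|=9, |5-11|=6, |20-11|=9, |16-11|=5, |10-11|=1, |13-11|=2, |3-11|=8. 3 nearest: (10,B), (13,A), (16,A). Counts: {'B': 1, 'A': 2}. Majority class: A.

A


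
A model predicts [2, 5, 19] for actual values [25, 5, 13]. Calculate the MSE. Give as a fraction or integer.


MSE = (1/3) * ((25-2)^2=529 + (5-5)^2=0 + (13-19)^2=36). Sum = 565. MSE = 565/3.

565/3


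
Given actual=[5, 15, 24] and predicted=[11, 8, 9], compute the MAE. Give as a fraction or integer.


MAE = (1/3) * (|5-11|=6 + |15-8|=7 + |24-9|=15). Sum = 28. MAE = 28/3.

28/3


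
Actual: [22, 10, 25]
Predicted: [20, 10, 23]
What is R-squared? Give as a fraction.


Mean(y) = 19. SS_res = 8. SS_tot = 126. R^2 = 1 - 8/(126) = 59/63.

59/63


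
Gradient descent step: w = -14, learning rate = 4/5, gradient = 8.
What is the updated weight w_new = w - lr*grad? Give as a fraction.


w_new = -14 - 4/5 * 8 = -14 - 32/5 = -102/5.

-102/5


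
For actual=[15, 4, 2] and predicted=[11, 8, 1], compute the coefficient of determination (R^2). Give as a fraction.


Mean(y) = 7. SS_res = 33. SS_tot = 98. R^2 = 1 - 33/(98) = 65/98.

65/98


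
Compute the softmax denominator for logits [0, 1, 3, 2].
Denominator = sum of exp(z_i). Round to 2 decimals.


Denom = e^0=1.0000 + e^1=2.7183 + e^3=20.0855 + e^2=7.3891. Sum = 31.1929, which rounds to 31.19.

31.19


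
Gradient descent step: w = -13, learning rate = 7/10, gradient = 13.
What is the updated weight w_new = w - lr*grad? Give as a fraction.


w_new = -13 - 7/10 * 13 = -13 - 91/10 = -221/10.

-221/10


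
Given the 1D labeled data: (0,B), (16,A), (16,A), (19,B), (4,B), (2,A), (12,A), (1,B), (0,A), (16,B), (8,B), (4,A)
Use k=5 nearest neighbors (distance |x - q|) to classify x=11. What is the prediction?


Distances: |0-11|=11, |16-11|=5, |16-11|=5, |19-11|=8, |4-11|=7, |2-11|=9, |12-11|=1, |1-11|=10, |0-11|=11, |16-11|=5, |8-11|=3, |4-11|=7. 5 nearest: (12,A), (8,B), (16,A), (16,A), (16,B). Counts: {'A': 3, 'B': 2}. Majority class: A.

A


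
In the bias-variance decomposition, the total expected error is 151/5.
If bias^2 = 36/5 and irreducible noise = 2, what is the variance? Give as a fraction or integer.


Total error = bias^2 + variance + irreducible noise. So variance = 151/5 - 36/5 - 2 = 21.

21


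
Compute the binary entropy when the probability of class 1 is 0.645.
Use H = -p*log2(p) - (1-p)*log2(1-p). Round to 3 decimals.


H = -0.645*log2(0.645) - 0.355*log2(0.355) = 0.938.

0.938


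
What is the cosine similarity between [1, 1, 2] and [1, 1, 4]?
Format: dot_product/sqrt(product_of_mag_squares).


dot = 10. |a|^2 = 6, |b|^2 = 18. cos = 10/sqrt(108).

10/sqrt(108)


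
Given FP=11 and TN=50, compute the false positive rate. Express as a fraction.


FPR = FP / (FP + TN) = 11 / 61 = 11/61.

11/61


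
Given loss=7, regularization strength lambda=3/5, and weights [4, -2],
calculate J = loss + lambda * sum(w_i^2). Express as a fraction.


L2 sq norm = sum(w^2) = 20. J = 7 + 3/5 * 20 = 19.

19


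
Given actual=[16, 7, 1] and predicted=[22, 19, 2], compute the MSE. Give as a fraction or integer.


MSE = (1/3) * ((16-22)^2=36 + (7-19)^2=144 + (1-2)^2=1). Sum = 181. MSE = 181/3.

181/3


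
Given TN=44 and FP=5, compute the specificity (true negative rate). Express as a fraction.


Specificity = TN / (TN + FP) = 44 / 49 = 44/49.

44/49


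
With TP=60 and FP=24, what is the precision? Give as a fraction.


Precision = TP / (TP + FP) = 60 / 84 = 5/7.

5/7


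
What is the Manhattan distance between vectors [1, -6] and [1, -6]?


d = sum of absolute differences: |1-1|=0 + |-6--6|=0 = 0.

0


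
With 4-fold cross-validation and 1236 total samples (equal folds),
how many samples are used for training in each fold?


Each validation fold has 1236/4 = 309 samples. Training set = 1236 - 309 = 927.

927


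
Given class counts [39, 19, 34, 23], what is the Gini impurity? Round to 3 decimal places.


Total = 115. Proportions: 39/115, 19/115, 34/115, 23/115. sum(p_i^2) = 0.2697. Gini = 1 - 0.2697 = 0.7303, which rounds to 0.730.

0.730


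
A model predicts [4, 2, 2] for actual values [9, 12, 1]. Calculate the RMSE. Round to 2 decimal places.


MSE = 42.0000. RMSE = sqrt(42.0000) = 6.48.

6.48


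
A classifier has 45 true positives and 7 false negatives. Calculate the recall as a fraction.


Recall = TP / (TP + FN) = 45 / 52 = 45/52.

45/52


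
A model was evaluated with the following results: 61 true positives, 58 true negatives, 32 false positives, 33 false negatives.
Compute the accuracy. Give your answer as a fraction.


Accuracy = (TP + TN) / (TP + TN + FP + FN) = (61 + 58) / 184 = 119/184.

119/184


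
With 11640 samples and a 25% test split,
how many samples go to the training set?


Test set = 11640 * 25% = 2910. Training set = 11640 - 2910 = 8730.

8730


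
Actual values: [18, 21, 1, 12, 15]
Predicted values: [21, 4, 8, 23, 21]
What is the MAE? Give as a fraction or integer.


MAE = (1/5) * (|18-21|=3 + |21-4|=17 + |1-8|=7 + |12-23|=11 + |15-21|=6). Sum = 44. MAE = 44/5.

44/5


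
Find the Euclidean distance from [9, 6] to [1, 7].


d = sqrt(sum of squared differences). (9-1)^2=64, (6-7)^2=1. Sum = 65.

sqrt(65)


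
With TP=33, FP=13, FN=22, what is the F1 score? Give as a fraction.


Precision = 33/46 = 33/46. Recall = 33/55 = 3/5. F1 = 2*P*R/(P+R) = 66/101.

66/101


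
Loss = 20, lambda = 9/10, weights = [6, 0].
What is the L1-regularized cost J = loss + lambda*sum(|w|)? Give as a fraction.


L1 norm = sum(|w|) = 6. J = 20 + 9/10 * 6 = 127/5.

127/5


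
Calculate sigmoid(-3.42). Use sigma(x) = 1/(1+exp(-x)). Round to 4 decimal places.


sigma(-3.42) = 1/(1+e^(3.42)) = 1/(1+30.569415) = 1/31.569415 = 0.0317.

0.0317


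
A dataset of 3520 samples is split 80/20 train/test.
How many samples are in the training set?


Test set = 3520 * 20% = 704. Training set = 3520 - 704 = 2816.

2816


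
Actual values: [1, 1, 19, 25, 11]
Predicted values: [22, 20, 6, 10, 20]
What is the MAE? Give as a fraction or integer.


MAE = (1/5) * (|1-22|=21 + |1-20|=19 + |19-6|=13 + |25-10|=15 + |11-20|=9). Sum = 77. MAE = 77/5.

77/5


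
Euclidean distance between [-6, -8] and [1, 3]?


d = sqrt(sum of squared differences). (-6-1)^2=49, (-8-3)^2=121. Sum = 170.

sqrt(170)


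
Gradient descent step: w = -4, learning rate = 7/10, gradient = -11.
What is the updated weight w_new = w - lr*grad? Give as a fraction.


w_new = -4 - 7/10 * -11 = -4 - -77/10 = 37/10.

37/10


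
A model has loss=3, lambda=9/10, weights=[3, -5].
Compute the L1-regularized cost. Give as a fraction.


L1 norm = sum(|w|) = 8. J = 3 + 9/10 * 8 = 51/5.

51/5


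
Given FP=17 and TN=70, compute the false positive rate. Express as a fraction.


FPR = FP / (FP + TN) = 17 / 87 = 17/87.

17/87


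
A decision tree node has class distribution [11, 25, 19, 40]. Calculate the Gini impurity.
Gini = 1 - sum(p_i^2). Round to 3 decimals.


Total = 95. Proportions: 11/95, 25/95, 19/95, 40/95. sum(p_i^2) = 0.2999. Gini = 1 - 0.2999 = 0.7001, which rounds to 0.700.

0.700


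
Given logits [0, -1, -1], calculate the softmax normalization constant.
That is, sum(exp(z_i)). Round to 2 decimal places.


Denom = e^0=1.0000 + e^-1=0.3679 + e^-1=0.3679. Sum = 1.7358, which rounds to 1.74.

1.74


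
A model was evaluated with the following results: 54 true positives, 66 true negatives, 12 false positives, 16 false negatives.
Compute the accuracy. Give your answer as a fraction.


Accuracy = (TP + TN) / (TP + TN + FP + FN) = (54 + 66) / 148 = 30/37.

30/37


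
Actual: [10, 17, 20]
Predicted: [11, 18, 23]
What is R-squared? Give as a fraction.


Mean(y) = 47/3. SS_res = 11. SS_tot = 158/3. R^2 = 1 - 11/(158/3) = 125/158.

125/158


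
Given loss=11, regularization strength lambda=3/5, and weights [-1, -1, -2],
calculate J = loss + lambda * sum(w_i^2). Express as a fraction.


L2 sq norm = sum(w^2) = 6. J = 11 + 3/5 * 6 = 73/5.

73/5


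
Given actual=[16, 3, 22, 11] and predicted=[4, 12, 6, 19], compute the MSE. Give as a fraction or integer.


MSE = (1/4) * ((16-4)^2=144 + (3-12)^2=81 + (22-6)^2=256 + (11-19)^2=64). Sum = 545. MSE = 545/4.

545/4


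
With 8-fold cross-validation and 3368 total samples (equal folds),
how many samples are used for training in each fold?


Each validation fold has 3368/8 = 421 samples. Training set = 3368 - 421 = 2947.

2947


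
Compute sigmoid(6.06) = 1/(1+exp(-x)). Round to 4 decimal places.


sigma(6.06) = 1/(1+e^(-6.06)) = 1/(1+0.002334) = 1/1.002334 = 0.9977.

0.9977


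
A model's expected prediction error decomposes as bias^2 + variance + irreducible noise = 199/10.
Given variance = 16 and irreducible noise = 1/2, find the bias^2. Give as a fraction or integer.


Total error = bias^2 + variance + irreducible noise. So bias^2 = 199/10 - 16 - 1/2 = 17/5.

17/5


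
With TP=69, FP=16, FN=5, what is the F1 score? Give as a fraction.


Precision = 69/85 = 69/85. Recall = 69/74 = 69/74. F1 = 2*P*R/(P+R) = 46/53.

46/53


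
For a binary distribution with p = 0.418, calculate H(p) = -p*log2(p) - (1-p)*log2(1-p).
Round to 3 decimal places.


H = -0.418*log2(0.418) - 0.582*log2(0.582) = 0.981.

0.981


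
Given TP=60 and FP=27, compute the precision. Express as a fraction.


Precision = TP / (TP + FP) = 60 / 87 = 20/29.

20/29


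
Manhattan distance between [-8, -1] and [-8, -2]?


d = sum of absolute differences: |-8--8|=0 + |-1--2|=1 = 1.

1


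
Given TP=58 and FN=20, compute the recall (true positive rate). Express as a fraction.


Recall = TP / (TP + FN) = 58 / 78 = 29/39.

29/39


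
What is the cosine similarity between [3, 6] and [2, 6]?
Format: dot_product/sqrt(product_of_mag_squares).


dot = 42. |a|^2 = 45, |b|^2 = 40. cos = 42/sqrt(1800).

42/sqrt(1800)


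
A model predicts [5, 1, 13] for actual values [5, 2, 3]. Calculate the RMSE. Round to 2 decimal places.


MSE = 33.6667. RMSE = sqrt(33.6667) = 5.80.

5.80


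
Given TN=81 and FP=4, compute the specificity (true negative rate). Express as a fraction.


Specificity = TN / (TN + FP) = 81 / 85 = 81/85.

81/85


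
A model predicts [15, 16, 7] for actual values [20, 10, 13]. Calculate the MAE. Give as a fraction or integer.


MAE = (1/3) * (|20-15|=5 + |10-16|=6 + |13-7|=6). Sum = 17. MAE = 17/3.

17/3


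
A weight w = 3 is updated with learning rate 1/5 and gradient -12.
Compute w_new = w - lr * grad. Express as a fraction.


w_new = 3 - 1/5 * -12 = 3 - -12/5 = 27/5.

27/5


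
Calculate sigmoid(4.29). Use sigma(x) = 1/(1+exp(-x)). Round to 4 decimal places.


sigma(4.29) = 1/(1+e^(-4.29)) = 1/(1+0.013705) = 1/1.013705 = 0.9865.

0.9865


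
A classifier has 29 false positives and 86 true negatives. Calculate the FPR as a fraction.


FPR = FP / (FP + TN) = 29 / 115 = 29/115.

29/115


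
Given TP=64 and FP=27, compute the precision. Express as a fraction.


Precision = TP / (TP + FP) = 64 / 91 = 64/91.

64/91


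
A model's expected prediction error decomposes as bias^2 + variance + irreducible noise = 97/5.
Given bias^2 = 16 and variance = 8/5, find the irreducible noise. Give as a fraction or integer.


Total error = bias^2 + variance + irreducible noise. So irreducible noise = 97/5 - 16 - 8/5 = 9/5.

9/5


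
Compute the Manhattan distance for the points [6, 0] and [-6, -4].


d = sum of absolute differences: |6--6|=12 + |0--4|=4 = 16.

16


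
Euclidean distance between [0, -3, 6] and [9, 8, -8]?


d = sqrt(sum of squared differences). (0-9)^2=81, (-3-8)^2=121, (6--8)^2=196. Sum = 398.

sqrt(398)


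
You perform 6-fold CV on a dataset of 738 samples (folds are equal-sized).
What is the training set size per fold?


Each validation fold has 738/6 = 123 samples. Training set = 738 - 123 = 615.

615


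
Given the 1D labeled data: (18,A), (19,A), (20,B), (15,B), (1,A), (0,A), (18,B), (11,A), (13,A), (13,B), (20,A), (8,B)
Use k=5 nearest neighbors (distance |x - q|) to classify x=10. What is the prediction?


Distances: |18-10|=8, |19-10|=9, |20-10|=10, |15-10|=5, |1-10|=9, |0-10|=10, |18-10|=8, |11-10|=1, |13-10|=3, |13-10|=3, |20-10|=10, |8-10|=2. 5 nearest: (11,A), (8,B), (13,A), (13,B), (15,B). Counts: {'A': 2, 'B': 3}. Majority class: B.

B


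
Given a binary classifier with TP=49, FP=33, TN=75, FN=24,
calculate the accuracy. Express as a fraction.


Accuracy = (TP + TN) / (TP + TN + FP + FN) = (49 + 75) / 181 = 124/181.

124/181


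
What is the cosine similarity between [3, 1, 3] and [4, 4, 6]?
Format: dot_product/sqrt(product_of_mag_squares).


dot = 34. |a|^2 = 19, |b|^2 = 68. cos = 34/sqrt(1292).

34/sqrt(1292)


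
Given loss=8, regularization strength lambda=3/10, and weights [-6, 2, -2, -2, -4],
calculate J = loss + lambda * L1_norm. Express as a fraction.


L1 norm = sum(|w|) = 16. J = 8 + 3/10 * 16 = 64/5.

64/5


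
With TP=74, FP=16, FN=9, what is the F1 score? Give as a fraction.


Precision = 74/90 = 37/45. Recall = 74/83 = 74/83. F1 = 2*P*R/(P+R) = 148/173.

148/173


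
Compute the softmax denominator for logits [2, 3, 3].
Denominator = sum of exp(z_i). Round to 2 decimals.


Denom = e^2=7.3891 + e^3=20.0855 + e^3=20.0855. Sum = 47.5601, which rounds to 47.56.

47.56


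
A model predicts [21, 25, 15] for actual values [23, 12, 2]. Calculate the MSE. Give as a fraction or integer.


MSE = (1/3) * ((23-21)^2=4 + (12-25)^2=169 + (2-15)^2=169). Sum = 342. MSE = 114.

114


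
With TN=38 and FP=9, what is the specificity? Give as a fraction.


Specificity = TN / (TN + FP) = 38 / 47 = 38/47.

38/47


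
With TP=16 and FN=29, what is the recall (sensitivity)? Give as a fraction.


Recall = TP / (TP + FN) = 16 / 45 = 16/45.

16/45


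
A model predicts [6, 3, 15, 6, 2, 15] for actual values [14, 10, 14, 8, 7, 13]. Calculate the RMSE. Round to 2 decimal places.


MSE = 24.5000. RMSE = sqrt(24.5000) = 4.95.

4.95


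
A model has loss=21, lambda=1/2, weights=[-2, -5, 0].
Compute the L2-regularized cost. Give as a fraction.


L2 sq norm = sum(w^2) = 29. J = 21 + 1/2 * 29 = 71/2.

71/2


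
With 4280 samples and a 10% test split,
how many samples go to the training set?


Test set = 4280 * 10% = 428. Training set = 4280 - 428 = 3852.

3852


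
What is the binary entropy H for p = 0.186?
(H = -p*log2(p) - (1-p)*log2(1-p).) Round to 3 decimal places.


H = -0.186*log2(0.186) - 0.814*log2(0.814) = 0.693.

0.693


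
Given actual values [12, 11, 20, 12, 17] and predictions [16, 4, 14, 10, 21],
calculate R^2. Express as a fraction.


Mean(y) = 72/5. SS_res = 121. SS_tot = 306/5. R^2 = 1 - 121/(306/5) = -299/306.

-299/306


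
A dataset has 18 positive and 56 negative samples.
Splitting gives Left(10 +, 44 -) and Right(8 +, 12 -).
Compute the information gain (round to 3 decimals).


H(parent) = 0.8004. H(left) = 0.6913, H(right) = 0.9710. Weighted = (54/74)*0.6913 + (20/74)*0.9710 = 0.7669. IG = 0.8004 - 0.7669 = 0.0335, which rounds to 0.034.

0.034


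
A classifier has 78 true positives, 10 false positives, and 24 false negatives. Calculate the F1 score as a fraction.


Precision = 78/88 = 39/44. Recall = 78/102 = 13/17. F1 = 2*P*R/(P+R) = 78/95.

78/95


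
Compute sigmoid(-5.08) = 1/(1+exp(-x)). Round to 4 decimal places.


sigma(-5.08) = 1/(1+e^(5.08)) = 1/(1+160.774056) = 1/161.774056 = 0.0062.

0.0062


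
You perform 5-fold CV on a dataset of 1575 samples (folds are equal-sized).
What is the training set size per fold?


Each validation fold has 1575/5 = 315 samples. Training set = 1575 - 315 = 1260.

1260


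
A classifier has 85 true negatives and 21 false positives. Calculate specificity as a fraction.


Specificity = TN / (TN + FP) = 85 / 106 = 85/106.

85/106


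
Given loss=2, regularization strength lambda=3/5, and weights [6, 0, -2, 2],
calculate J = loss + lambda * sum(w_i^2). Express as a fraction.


L2 sq norm = sum(w^2) = 44. J = 2 + 3/5 * 44 = 142/5.

142/5


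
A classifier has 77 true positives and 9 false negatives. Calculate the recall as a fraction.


Recall = TP / (TP + FN) = 77 / 86 = 77/86.

77/86


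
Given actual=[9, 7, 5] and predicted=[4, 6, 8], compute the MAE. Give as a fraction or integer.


MAE = (1/3) * (|9-4|=5 + |7-6|=1 + |5-8|=3). Sum = 9. MAE = 3.

3


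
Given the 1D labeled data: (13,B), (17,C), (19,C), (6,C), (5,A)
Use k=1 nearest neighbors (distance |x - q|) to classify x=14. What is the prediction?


Distances: |13-14|=1, |17-14|=3, |19-14|=5, |6-14|=8, |5-14|=9. 1 nearest: (13,B). Counts: {'B': 1}. Majority class: B.

B


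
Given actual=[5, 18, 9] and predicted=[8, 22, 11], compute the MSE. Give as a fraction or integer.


MSE = (1/3) * ((5-8)^2=9 + (18-22)^2=16 + (9-11)^2=4). Sum = 29. MSE = 29/3.

29/3


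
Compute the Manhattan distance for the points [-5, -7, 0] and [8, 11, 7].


d = sum of absolute differences: |-5-8|=13 + |-7-11|=18 + |0-7|=7 = 38.

38


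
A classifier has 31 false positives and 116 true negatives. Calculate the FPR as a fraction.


FPR = FP / (FP + TN) = 31 / 147 = 31/147.

31/147


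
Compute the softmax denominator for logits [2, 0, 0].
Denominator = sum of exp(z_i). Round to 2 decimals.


Denom = e^2=7.3891 + e^0=1.0000 + e^0=1.0000. Sum = 9.3891, which rounds to 9.39.

9.39


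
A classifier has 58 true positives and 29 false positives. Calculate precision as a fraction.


Precision = TP / (TP + FP) = 58 / 87 = 2/3.

2/3


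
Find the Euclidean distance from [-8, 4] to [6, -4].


d = sqrt(sum of squared differences). (-8-6)^2=196, (4--4)^2=64. Sum = 260.

sqrt(260)


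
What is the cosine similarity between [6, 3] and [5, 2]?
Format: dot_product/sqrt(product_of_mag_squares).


dot = 36. |a|^2 = 45, |b|^2 = 29. cos = 36/sqrt(1305).

36/sqrt(1305)


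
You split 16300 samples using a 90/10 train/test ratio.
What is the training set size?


Test set = 16300 * 10% = 1630. Training set = 16300 - 1630 = 14670.

14670


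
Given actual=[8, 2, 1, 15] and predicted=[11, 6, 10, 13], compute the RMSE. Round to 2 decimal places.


MSE = 27.5000. RMSE = sqrt(27.5000) = 5.24.

5.24


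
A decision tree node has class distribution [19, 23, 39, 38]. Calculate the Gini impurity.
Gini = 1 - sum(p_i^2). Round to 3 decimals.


Total = 119. Proportions: 19/119, 23/119, 39/119, 38/119. sum(p_i^2) = 0.2722. Gini = 1 - 0.2722 = 0.7278, which rounds to 0.728.

0.728


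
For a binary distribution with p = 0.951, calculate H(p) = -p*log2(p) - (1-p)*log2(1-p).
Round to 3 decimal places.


H = -0.951*log2(0.951) - 0.049*log2(0.049) = 0.282.

0.282


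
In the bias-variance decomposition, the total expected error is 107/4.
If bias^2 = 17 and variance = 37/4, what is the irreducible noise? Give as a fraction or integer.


Total error = bias^2 + variance + irreducible noise. So irreducible noise = 107/4 - 17 - 37/4 = 1/2.

1/2


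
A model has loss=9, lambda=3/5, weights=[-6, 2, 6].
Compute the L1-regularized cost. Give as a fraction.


L1 norm = sum(|w|) = 14. J = 9 + 3/5 * 14 = 87/5.

87/5


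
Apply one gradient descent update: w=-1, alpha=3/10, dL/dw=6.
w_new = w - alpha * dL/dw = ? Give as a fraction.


w_new = -1 - 3/10 * 6 = -1 - 9/5 = -14/5.

-14/5


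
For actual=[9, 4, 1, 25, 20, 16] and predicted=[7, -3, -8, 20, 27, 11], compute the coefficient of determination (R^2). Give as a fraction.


Mean(y) = 25/2. SS_res = 233. SS_tot = 883/2. R^2 = 1 - 233/(883/2) = 417/883.

417/883


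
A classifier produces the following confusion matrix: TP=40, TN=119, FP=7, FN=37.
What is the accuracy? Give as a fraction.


Accuracy = (TP + TN) / (TP + TN + FP + FN) = (40 + 119) / 203 = 159/203.

159/203


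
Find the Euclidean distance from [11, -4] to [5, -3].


d = sqrt(sum of squared differences). (11-5)^2=36, (-4--3)^2=1. Sum = 37.

sqrt(37)


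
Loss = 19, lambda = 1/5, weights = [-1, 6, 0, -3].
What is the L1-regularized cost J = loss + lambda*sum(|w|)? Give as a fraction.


L1 norm = sum(|w|) = 10. J = 19 + 1/5 * 10 = 21.

21


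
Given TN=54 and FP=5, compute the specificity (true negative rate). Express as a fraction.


Specificity = TN / (TN + FP) = 54 / 59 = 54/59.

54/59


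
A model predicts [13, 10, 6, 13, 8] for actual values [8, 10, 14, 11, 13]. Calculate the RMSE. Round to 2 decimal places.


MSE = 23.6000. RMSE = sqrt(23.6000) = 4.86.

4.86


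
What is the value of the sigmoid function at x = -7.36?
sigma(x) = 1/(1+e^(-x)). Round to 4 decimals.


sigma(-7.36) = 1/(1+e^(7.36)) = 1/(1+1571.836563) = 1/1572.836563 = 0.0006.

0.0006


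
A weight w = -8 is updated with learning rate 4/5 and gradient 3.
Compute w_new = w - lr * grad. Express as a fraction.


w_new = -8 - 4/5 * 3 = -8 - 12/5 = -52/5.

-52/5


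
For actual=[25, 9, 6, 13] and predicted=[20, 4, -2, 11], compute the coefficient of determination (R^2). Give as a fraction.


Mean(y) = 53/4. SS_res = 118. SS_tot = 835/4. R^2 = 1 - 118/(835/4) = 363/835.

363/835


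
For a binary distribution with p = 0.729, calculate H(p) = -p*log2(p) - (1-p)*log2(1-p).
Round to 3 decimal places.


H = -0.729*log2(0.729) - 0.271*log2(0.271) = 0.843.

0.843


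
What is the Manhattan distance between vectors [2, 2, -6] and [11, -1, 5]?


d = sum of absolute differences: |2-11|=9 + |2--1|=3 + |-6-5|=11 = 23.

23


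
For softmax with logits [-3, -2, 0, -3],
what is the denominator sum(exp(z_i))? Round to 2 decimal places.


Denom = e^-3=0.0498 + e^-2=0.1353 + e^0=1.0000 + e^-3=0.0498. Sum = 1.2349, which rounds to 1.23.

1.23


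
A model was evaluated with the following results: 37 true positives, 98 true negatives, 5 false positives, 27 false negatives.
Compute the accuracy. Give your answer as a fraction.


Accuracy = (TP + TN) / (TP + TN + FP + FN) = (37 + 98) / 167 = 135/167.

135/167


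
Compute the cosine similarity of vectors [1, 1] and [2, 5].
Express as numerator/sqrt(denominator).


dot = 7. |a|^2 = 2, |b|^2 = 29. cos = 7/sqrt(58).

7/sqrt(58)


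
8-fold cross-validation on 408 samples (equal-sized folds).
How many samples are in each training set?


Each validation fold has 408/8 = 51 samples. Training set = 408 - 51 = 357.

357


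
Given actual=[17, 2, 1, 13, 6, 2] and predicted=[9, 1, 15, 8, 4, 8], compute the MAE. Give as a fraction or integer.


MAE = (1/6) * (|17-9|=8 + |2-1|=1 + |1-15|=14 + |13-8|=5 + |6-4|=2 + |2-8|=6). Sum = 36. MAE = 6.

6


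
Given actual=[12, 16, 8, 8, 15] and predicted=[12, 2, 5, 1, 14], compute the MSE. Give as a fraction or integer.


MSE = (1/5) * ((12-12)^2=0 + (16-2)^2=196 + (8-5)^2=9 + (8-1)^2=49 + (15-14)^2=1). Sum = 255. MSE = 51.

51


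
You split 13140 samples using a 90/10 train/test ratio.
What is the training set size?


Test set = 13140 * 10% = 1314. Training set = 13140 - 1314 = 11826.

11826


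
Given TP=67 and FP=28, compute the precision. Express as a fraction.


Precision = TP / (TP + FP) = 67 / 95 = 67/95.

67/95


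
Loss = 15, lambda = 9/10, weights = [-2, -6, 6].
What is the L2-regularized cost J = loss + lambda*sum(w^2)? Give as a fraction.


L2 sq norm = sum(w^2) = 76. J = 15 + 9/10 * 76 = 417/5.

417/5


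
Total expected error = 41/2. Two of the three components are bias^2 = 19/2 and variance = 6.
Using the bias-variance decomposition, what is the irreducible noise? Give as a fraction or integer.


Total error = bias^2 + variance + irreducible noise. So irreducible noise = 41/2 - 19/2 - 6 = 5.

5


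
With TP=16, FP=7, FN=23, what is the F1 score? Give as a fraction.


Precision = 16/23 = 16/23. Recall = 16/39 = 16/39. F1 = 2*P*R/(P+R) = 16/31.

16/31


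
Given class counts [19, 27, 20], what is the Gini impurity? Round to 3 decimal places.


Total = 66. Proportions: 19/66, 27/66, 20/66. sum(p_i^2) = 0.3421. Gini = 1 - 0.3421 = 0.6579, which rounds to 0.658.

0.658


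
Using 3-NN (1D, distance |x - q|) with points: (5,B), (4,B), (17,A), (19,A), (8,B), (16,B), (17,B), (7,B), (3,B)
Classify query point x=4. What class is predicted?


Distances: |5-4|=1, |4-4|=0, |17-4|=13, |19-4|=15, |8-4|=4, |16-4|=12, |17-4|=13, |7-4|=3, |3-4|=1. 3 nearest: (4,B), (5,B), (3,B). Counts: {'B': 3}. Majority class: B.

B


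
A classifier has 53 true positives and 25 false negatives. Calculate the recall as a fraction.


Recall = TP / (TP + FN) = 53 / 78 = 53/78.

53/78


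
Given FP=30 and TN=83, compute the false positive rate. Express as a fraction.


FPR = FP / (FP + TN) = 30 / 113 = 30/113.

30/113


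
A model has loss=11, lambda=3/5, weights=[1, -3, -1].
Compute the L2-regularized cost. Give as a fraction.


L2 sq norm = sum(w^2) = 11. J = 11 + 3/5 * 11 = 88/5.

88/5


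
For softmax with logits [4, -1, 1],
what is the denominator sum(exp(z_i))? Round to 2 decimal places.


Denom = e^4=54.5982 + e^-1=0.3679 + e^1=2.7183. Sum = 57.6844, which rounds to 57.68.

57.68


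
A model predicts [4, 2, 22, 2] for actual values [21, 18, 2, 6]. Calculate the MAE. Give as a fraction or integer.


MAE = (1/4) * (|21-4|=17 + |18-2|=16 + |2-22|=20 + |6-2|=4). Sum = 57. MAE = 57/4.

57/4


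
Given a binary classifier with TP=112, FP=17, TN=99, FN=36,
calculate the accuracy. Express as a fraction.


Accuracy = (TP + TN) / (TP + TN + FP + FN) = (112 + 99) / 264 = 211/264.

211/264


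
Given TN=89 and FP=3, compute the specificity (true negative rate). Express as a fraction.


Specificity = TN / (TN + FP) = 89 / 92 = 89/92.

89/92


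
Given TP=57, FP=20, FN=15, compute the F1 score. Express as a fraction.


Precision = 57/77 = 57/77. Recall = 57/72 = 19/24. F1 = 2*P*R/(P+R) = 114/149.

114/149


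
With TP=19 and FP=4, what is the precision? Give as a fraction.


Precision = TP / (TP + FP) = 19 / 23 = 19/23.

19/23


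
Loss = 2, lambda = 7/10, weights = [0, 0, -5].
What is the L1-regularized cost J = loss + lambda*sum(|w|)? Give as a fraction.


L1 norm = sum(|w|) = 5. J = 2 + 7/10 * 5 = 11/2.

11/2


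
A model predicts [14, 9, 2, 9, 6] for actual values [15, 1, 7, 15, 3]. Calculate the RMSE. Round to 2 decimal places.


MSE = 27.0000. RMSE = sqrt(27.0000) = 5.20.

5.20


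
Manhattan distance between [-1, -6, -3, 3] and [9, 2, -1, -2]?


d = sum of absolute differences: |-1-9|=10 + |-6-2|=8 + |-3--1|=2 + |3--2|=5 = 25.

25


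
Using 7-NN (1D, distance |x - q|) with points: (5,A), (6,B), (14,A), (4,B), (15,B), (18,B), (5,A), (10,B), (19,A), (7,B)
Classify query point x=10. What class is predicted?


Distances: |5-10|=5, |6-10|=4, |14-10|=4, |4-10|=6, |15-10|=5, |18-10|=8, |5-10|=5, |10-10|=0, |19-10|=9, |7-10|=3. 7 nearest: (10,B), (7,B), (14,A), (6,B), (5,A), (5,A), (15,B). Counts: {'B': 4, 'A': 3}. Majority class: B.

B


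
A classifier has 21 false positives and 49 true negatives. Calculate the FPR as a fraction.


FPR = FP / (FP + TN) = 21 / 70 = 3/10.

3/10


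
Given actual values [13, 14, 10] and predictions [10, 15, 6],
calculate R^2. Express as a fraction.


Mean(y) = 37/3. SS_res = 26. SS_tot = 26/3. R^2 = 1 - 26/(26/3) = -2.

-2


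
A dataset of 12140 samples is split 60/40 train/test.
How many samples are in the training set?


Test set = 12140 * 40% = 4856. Training set = 12140 - 4856 = 7284.

7284


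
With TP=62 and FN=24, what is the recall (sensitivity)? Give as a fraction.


Recall = TP / (TP + FN) = 62 / 86 = 31/43.

31/43


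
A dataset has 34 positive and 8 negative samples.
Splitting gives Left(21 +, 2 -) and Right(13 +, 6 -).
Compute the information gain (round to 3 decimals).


H(parent) = 0.7025. H(left) = 0.4262, H(right) = 0.8997. Weighted = (23/42)*0.4262 + (19/42)*0.8997 = 0.6404. IG = 0.7025 - 0.6404 = 0.0621, which rounds to 0.062.

0.062
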